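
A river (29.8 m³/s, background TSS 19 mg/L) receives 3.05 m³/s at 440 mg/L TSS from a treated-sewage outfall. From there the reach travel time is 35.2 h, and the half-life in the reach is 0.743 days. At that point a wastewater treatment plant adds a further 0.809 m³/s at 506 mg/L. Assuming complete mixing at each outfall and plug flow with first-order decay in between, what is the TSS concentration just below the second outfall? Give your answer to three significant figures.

26.6 mg/L

Flow-weighted average: C = (29.80·19.00 + 3.050·440.0) / 32.85 = 1908/32.85 = 58.09 mg/L; combined flow 32.85 m³/s.
Half-life 0.743 d → k = ln 2 / 0.743 = 0.9329 d⁻¹.
Applying C = C₀e^(−kt): 58.09 × 0.2545 = 14.79 mg/L.
Second outfall: C = (32.85·14.79 + 0.8090·506.0)/33.66 = 26.59 mg/L.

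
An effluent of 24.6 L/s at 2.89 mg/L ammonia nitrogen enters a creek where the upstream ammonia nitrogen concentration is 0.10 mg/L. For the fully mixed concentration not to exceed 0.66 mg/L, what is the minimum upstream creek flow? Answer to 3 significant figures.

Set C_mix = 0.66: (Q·0.1000 + 24.60·2.890) / (Q + 24.60) = 0.66
→ Q = 24.60·(2.890 − 0.66)/(0.66 − 0.1000) = 97.96 L/s.

98.0 L/s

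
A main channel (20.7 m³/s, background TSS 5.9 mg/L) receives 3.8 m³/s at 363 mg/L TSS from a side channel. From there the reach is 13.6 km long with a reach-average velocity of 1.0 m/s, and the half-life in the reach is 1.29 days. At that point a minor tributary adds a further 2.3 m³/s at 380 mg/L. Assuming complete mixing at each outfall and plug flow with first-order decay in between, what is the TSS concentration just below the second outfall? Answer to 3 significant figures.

84.1 mg/L

Mixed concentration C = ΣQC/ΣQ = (20.70·5.900 + 3.800·363.0) / 24.50 = 1502/24.50 = 61.29 mg/L; combined flow 24.50 m³/s.
Travel time t = 13.6·1000 / 1.0 = 13600 s = 3.778 h.
Half-life 1.29 d → k = ln 2 / 1.29 = 0.5373 d⁻¹.
First-order decay: C = 61.29·exp(−k·t) = 61.29·0.9189 = 56.32 mg/L.
Second outfall: C = (24.50·56.32 + 2.300·380.0)/26.80 = 84.10 mg/L.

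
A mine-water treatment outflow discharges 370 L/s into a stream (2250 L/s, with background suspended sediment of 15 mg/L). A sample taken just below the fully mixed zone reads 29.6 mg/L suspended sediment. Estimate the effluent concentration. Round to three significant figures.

118 mg/L

Mass balance: 2250·15.00 + 370.0·Cₑ = 2620·29.60
→ Cₑ = (2620·29.60 − 2250·15.00) / 370.0 = 118.4 mg/L.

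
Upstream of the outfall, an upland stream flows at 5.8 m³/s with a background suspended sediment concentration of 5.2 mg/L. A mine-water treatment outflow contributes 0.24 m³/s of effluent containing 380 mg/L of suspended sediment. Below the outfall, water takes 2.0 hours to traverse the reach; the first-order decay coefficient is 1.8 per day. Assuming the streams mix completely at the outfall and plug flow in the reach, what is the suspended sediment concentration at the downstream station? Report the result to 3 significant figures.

17.3 mg/L

Mixed concentration C = ΣQC/ΣQ = (5.800·5.200 + 0.2400·380.0) / 6.040 = 121.4/6.040 = 20.09 mg/L.
Decay over the reach: 20.09·exp(−kt) = 20.09·0.8607 = 17.29 mg/L.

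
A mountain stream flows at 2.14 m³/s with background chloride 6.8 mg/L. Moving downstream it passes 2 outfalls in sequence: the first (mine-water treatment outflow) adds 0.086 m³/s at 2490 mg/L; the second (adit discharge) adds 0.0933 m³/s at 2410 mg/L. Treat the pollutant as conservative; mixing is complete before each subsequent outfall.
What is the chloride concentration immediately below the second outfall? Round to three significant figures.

Below outfall 1: Q → 2.226 m³/s, C = (2.140·6.800 + 0.08600·2490)/2.226 = 102.7 mg/L.
Below outfall 2: Q → 2.319 m³/s, C = (2.226·102.7 + 0.09330·2410)/2.319 = 195.6 mg/L.

196 mg/L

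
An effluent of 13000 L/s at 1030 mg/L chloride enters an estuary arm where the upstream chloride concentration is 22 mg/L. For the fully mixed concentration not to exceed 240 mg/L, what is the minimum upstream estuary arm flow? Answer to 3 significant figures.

47100 L/s

Set C_mix = 240: (Q·22.00 + 13000·1030) / (Q + 13000) = 240
→ Q = 13000·(1030 − 240)/(240 − 22.00) = 47110 L/s.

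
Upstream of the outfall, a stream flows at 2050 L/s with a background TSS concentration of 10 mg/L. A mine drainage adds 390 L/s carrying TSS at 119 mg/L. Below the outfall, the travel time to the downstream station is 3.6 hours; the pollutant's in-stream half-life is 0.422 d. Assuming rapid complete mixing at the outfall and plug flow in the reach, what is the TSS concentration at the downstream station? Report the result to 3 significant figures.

Flow-weighted average: C = (2050·10.00 + 390.0·119.0) / 2440 = 66910/2440 = 27.42 mg/L.
Half-life 0.422 d → k = ln 2 / 0.422 = 1.643 d⁻¹.
Decay over the reach: 27.42·exp(−kt) = 27.42·0.7816 = 21.43 mg/L.

21.4 mg/L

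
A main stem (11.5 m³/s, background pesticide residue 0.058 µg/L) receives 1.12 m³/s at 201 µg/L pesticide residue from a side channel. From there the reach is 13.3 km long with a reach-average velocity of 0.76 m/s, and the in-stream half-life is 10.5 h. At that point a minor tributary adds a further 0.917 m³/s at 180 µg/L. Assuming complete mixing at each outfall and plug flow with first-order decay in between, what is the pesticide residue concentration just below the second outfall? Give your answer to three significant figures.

24.3 µg/L

After mixing, C = (11.50·0.05800 + 1.120·201.0) / 12.62 = 225.8/12.62 = 17.89 µg/L; combined flow 12.62 m³/s.
Travel time t = 13.3·1000 / 0.76 = 17500 s = 4.861 h.
Half-life 10.5 h → k = ln 2 / 10.5 = 0.06601 h⁻¹ = 1.584 d⁻¹.
First-order decay: C = 17.89·exp(−k·t) = 17.89·0.7255 = 12.98 µg/L.
At the second outfall, C = (12.62·12.98 + 0.9170·180.0) / (12.62 + 0.9170) = 24.29 µg/L.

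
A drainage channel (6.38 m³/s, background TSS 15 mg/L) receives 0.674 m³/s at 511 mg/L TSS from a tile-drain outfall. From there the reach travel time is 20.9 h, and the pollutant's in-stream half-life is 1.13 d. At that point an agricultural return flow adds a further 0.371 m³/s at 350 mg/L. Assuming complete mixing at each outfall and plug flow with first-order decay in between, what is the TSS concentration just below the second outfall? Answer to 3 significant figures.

After mixing, C = (6.380·15.00 + 0.6740·511.0) / 7.054 = 440.1/7.054 = 62.39 mg/L; combined flow 7.054 m³/s.
Half-life 1.13 d → k = ln 2 / 1.13 = 0.6134 d⁻¹.
Decay over the reach: 62.39·exp(−kt) = 62.39·0.5862 = 36.57 mg/L.
At the second outfall, C = (7.054·36.57 + 0.3710·350.0) / (7.054 + 0.3710) = 52.23 mg/L.

52.2 mg/L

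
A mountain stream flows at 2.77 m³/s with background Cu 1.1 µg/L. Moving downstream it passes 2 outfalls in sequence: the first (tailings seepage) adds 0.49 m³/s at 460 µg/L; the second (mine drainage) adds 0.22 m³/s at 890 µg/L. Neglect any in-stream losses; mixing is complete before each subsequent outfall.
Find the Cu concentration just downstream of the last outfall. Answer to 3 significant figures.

122 µg/L

After outfall 1: Q = 2.770 + 0.4900 = 3.260 m³/s; C = (2.770·1.100 + 0.4900·460.0)/3.260 = 70.08 µg/L.
After outfall 2: Q = 3.260 + 0.2200 = 3.480 m³/s; C = (3.260·70.08 + 0.2200·890.0)/3.480 = 121.9 µg/L.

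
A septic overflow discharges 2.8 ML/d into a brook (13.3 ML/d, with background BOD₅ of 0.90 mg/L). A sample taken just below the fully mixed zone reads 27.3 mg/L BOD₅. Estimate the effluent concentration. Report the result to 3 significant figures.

153 mg/L

Mass balance: 13.30·0.9000 + 2.800·Cₑ = 16.10·27.30
→ Cₑ = (16.10·27.30 − 13.30·0.9000) / 2.800 = 152.7 mg/L.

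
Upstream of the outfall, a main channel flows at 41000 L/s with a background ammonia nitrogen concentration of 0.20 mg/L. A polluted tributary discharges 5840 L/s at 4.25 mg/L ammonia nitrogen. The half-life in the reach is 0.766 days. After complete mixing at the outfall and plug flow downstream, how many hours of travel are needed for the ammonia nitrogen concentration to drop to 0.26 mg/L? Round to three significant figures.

Flow-weighted average: C = (41000·0.2000 + 5840·4.250) / 46840 = 33020/46840 = 0.7050 mg/L.
Half-life 0.766 d → k = ln 2 / 0.766 = 0.9049 d⁻¹.
0.7050·exp(−k·t) = 0.26 → t = ln(0.7050/0.26)/k = 95240 s = 26.45 h.

26.5 h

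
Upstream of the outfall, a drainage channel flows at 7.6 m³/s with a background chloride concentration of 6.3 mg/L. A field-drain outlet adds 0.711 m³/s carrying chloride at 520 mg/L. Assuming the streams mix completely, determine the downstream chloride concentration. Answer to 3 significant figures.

Conservation of mass: C = (7.600·6.300 + 0.7110·520.0) / 8.311 = 417.6/8.311 = 50.25 mg/L.

50.2 mg/L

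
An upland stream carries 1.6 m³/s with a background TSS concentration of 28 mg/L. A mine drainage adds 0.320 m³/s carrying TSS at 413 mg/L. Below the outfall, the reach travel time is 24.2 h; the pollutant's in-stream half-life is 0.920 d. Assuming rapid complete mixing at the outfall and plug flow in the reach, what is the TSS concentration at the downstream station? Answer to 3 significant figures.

Conservation of mass: C = (1.600·28.00 + 0.3200·413.0) / 1.920 = 177.0/1.920 = 92.17 mg/L.
Half-life 0.920 d → k = ln 2 / 0.920 = 0.7534 d⁻¹.
After decay, C = 92.17 × e^(−kt) = 92.17 × 0.4678 = 43.12 mg/L.

43.1 mg/L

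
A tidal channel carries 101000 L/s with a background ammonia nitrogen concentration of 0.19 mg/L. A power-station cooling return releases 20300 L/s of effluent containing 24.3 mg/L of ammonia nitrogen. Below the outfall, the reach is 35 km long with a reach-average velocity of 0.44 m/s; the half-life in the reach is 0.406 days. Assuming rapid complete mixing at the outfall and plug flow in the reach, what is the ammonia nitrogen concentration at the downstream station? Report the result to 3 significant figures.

After mixing, C = (101000·0.1900 + 20300·24.30) / 121300 = 512500/121300 = 4.225 mg/L.
Travel time t = 35·1000 / 0.44 = 79550 s = 22.10 h.
Half-life 0.406 d → k = ln 2 / 0.406 = 1.707 d⁻¹.
Decay over the reach: 4.225·exp(−kt) = 4.225·0.2077 = 0.8774 mg/L.

0.877 mg/L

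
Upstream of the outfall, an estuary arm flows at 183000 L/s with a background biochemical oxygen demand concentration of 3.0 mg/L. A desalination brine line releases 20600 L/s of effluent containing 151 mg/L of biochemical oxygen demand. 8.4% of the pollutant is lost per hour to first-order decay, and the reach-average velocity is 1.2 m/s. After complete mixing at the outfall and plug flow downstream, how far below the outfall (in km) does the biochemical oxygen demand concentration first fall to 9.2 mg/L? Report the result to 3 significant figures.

After mixing, C = (183000·3.000 + 20600·151.0) / 203600 = 3660000/203600 = 17.97 mg/L.
8.4%/h lost → k = −ln(1 − 0.084) = 0.08774 h⁻¹.
Set 17.97·exp(−k·t) = 9.2 → t = ln(17.97/9.2)/k = 27480 s = 7.633 h.
Distance = v·t = 1.2·27480 = 32980 m = 32.98 km.

33.0 km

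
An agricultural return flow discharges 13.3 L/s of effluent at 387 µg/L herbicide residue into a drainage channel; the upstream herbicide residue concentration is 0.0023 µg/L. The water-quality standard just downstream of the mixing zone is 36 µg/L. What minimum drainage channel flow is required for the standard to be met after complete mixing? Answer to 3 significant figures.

Set C_mix = 36: (Q·0.002300 + 13.30·387.0) / (Q + 13.30) = 36
→ Q = 13.30·(387.0 − 36)/(36 − 0.002300) = 129.7 L/s.

130 L/s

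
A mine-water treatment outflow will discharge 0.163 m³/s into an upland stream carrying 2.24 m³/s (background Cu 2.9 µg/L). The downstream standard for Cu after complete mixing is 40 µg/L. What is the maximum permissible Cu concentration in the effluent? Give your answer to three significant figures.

At the limit, (Qr·Cr + Qe·Cₑ)/(Qr + Qe) = 40:
Cₑ = (2.403·40 − 2.240·2.900) / 0.1630 = 549.8 µg/L.

550 µg/L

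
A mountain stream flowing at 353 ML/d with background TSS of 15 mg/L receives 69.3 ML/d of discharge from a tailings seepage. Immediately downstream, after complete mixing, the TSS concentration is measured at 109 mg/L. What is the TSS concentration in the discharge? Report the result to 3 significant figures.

Mass balance: 353.0·15.00 + 69.30·Cₑ = 422.3·109.0
→ Cₑ = (422.3·109.0 − 353.0·15.00) / 69.30 = 587.8 mg/L.

588 mg/L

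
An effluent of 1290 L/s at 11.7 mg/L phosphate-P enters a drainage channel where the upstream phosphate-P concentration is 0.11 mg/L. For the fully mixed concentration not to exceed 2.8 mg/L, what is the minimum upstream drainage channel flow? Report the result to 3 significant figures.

4270 L/s

Set C_mix = 2.8: (Q·0.1100 + 1290·11.70) / (Q + 1290) = 2.8
→ Q = 1290·(11.70 − 2.8)/(2.8 − 0.1100) = 4268 L/s.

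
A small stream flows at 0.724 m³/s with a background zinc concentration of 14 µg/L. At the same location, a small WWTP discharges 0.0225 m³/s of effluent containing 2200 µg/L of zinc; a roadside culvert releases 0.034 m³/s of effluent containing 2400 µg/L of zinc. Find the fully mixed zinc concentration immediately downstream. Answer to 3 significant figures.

181 µg/L

Mass balance: C = (0.7240·14.00 + 0.02250·2200 + 0.03400·2400) / 0.7805 = 141.2/0.7805 = 181.0 µg/L.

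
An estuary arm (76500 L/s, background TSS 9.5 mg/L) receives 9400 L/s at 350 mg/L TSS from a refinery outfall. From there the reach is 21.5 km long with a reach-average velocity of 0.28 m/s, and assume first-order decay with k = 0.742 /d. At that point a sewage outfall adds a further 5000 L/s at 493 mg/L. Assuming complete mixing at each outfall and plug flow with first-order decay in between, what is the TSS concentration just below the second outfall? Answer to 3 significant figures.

Flow-weighted average: C = (76500·9.500 + 9400·350.0) / 85900 = 4017000/85900 = 46.76 mg/L; combined flow 85900 L/s.
Travel time t = 21.5·1000 / 0.28 = 76790 s = 21.33 h.
After decay, C = 46.76 × e^(−kt) = 46.76 × 0.5171 = 24.18 mg/L.
At the second outfall, C = (85900·24.18 + 5000·493.0) / (85900 + 5000) = 49.97 mg/L.

50.0 mg/L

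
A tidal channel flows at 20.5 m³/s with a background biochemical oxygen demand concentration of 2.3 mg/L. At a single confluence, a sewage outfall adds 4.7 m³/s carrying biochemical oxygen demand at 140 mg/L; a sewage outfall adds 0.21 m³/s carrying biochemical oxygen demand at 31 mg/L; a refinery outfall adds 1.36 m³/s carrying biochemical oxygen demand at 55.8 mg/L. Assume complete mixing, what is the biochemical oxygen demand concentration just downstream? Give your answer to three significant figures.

29.4 mg/L

After mixing, C = (20.50·2.300 + 4.700·140.0 + 0.2100·31.00 + 1.360·55.80) / 26.77 = 787.5/26.77 = 29.42 mg/L.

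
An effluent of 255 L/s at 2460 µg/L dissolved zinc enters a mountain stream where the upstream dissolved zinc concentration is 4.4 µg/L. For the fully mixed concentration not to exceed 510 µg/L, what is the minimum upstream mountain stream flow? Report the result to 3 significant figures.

Set C_mix = 510: (Q·4.400 + 255.0·2460) / (Q + 255.0) = 510
→ Q = 255.0·(2460 − 510)/(510 − 4.400) = 983.5 L/s.

983 L/s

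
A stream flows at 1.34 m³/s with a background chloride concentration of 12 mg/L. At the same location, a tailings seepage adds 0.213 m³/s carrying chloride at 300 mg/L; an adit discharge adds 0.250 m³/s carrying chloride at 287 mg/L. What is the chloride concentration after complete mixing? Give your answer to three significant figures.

84.2 mg/L

After mixing, C = (1.340·12.00 + 0.2130·300.0 + 0.2500·287.0) / 1.803 = 151.7/1.803 = 84.15 mg/L.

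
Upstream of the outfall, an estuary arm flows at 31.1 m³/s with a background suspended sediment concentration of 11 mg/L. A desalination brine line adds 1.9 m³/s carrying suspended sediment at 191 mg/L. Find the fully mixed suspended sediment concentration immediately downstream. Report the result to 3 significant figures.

After mixing, C = (31.10·11.00 + 1.900·191.0) / 33.00 = 705.0/33.00 = 21.36 mg/L.

21.4 mg/L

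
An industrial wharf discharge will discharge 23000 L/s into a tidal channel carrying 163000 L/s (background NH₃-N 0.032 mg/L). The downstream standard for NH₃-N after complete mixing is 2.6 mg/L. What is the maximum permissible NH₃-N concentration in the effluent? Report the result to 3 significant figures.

20.8 mg/L

At the limit, (Qr·Cr + Qe·Cₑ)/(Qr + Qe) = 2.6:
Cₑ = (186000·2.6 − 163000·0.03200) / 23000 = 20.80 mg/L.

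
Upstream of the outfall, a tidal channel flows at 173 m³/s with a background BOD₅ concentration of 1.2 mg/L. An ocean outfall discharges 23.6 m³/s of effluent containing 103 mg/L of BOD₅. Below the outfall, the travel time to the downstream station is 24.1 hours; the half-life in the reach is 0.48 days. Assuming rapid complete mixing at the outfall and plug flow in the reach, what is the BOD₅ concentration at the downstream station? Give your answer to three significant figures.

3.15 mg/L

After mixing, C = (173.0·1.200 + 23.60·103.0) / 196.6 = 2638/196.6 = 13.42 mg/L.
Half-life 0.48 d → k = ln 2 / 0.48 = 1.444 d⁻¹.
Decay over the reach: 13.42·exp(−kt) = 13.42·0.2346 = 3.148 mg/L.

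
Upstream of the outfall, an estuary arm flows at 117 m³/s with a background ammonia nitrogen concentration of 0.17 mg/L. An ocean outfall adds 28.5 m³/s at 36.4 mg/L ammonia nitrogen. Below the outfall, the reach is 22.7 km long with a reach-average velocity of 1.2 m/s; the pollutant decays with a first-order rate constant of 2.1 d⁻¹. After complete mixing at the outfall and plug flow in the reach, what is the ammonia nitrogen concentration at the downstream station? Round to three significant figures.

Flow-weighted average: C = (117.0·0.1700 + 28.50·36.40) / 145.5 = 1057/145.5 = 7.267 mg/L.
Travel time t = 22.7·1000 / 1.2 = 18920 s = 5.255 h.
First-order decay: C = 7.267·exp(−k·t) = 7.267·0.6314 = 4.588 mg/L.

4.59 mg/L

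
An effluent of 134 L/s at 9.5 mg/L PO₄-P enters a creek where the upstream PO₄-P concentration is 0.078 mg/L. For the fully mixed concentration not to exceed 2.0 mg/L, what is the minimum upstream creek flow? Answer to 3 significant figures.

Set C_mix = 2.0: (Q·0.07800 + 134.0·9.500) / (Q + 134.0) = 2.0
→ Q = 134.0·(9.500 − 2.0)/(2.0 − 0.07800) = 522.9 L/s.

523 L/s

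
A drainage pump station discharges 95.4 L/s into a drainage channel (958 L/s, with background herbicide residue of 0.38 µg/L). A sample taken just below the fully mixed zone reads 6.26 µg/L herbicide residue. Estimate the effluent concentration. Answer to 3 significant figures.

Mass balance: 958.0·0.3800 + 95.40·Cₑ = 1053·6.260
→ Cₑ = (1053·6.260 − 958.0·0.3800) / 95.40 = 65.31 µg/L.

65.3 µg/L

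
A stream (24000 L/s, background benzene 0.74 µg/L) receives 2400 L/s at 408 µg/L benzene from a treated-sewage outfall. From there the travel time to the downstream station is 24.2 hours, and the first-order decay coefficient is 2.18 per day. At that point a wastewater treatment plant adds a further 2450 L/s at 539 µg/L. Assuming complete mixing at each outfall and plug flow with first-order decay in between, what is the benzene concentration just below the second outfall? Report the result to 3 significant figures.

Mixed concentration C = ΣQC/ΣQ = (24000·0.7400 + 2400·408.0) / 26400 = 997000/26400 = 37.76 µg/L; combined flow 26400 L/s.
After decay, C = 37.76 × e^(−kt) = 37.76 × 0.1110 = 4.192 µg/L.
Second outfall: C = (26400·4.192 + 2450·539.0)/28850 = 49.61 µg/L.

49.6 µg/L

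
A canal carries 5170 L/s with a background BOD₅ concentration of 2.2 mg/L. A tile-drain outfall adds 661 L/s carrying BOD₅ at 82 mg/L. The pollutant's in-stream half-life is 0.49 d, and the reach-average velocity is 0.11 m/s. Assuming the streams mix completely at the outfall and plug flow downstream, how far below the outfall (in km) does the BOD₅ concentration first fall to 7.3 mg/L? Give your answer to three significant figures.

2.90 km

Flow-weighted average: C = (5170·2.200 + 661.0·82.00) / 5831 = 65580/5831 = 11.25 mg/L.
Half-life 0.49 d → k = ln 2 / 0.49 = 1.415 d⁻¹.
Set 11.25·exp(−k·t) = 7.3 → t = ln(11.25/7.3)/k = 26390 s = 7.332 h.
Distance = v·t = 0.11·26390 = 2903 m = 2.903 km.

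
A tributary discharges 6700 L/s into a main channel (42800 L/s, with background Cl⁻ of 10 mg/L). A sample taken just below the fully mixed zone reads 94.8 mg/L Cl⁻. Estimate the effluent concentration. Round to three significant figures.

Mass balance: 42800·10.00 + 6700·Cₑ = 49500·94.80
→ Cₑ = (49500·94.80 − 42800·10.00) / 6700 = 636.5 mg/L.

637 mg/L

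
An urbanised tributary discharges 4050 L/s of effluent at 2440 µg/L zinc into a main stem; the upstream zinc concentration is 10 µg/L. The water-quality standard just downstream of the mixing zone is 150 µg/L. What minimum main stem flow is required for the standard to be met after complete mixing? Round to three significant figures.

Set C_mix = 150: (Q·10.00 + 4050·2440) / (Q + 4050) = 150
→ Q = 4050·(2440 − 150)/(150 − 10.00) = 66250 L/s.

66200 L/s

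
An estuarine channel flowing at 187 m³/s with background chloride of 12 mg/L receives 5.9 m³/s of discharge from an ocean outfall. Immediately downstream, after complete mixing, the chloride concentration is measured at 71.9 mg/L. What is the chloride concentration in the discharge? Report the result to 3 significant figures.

1970 mg/L

Mass balance: 187.0·12.00 + 5.900·Cₑ = 192.9·71.90
→ Cₑ = (192.9·71.90 − 187.0·12.00) / 5.900 = 1970 mg/L.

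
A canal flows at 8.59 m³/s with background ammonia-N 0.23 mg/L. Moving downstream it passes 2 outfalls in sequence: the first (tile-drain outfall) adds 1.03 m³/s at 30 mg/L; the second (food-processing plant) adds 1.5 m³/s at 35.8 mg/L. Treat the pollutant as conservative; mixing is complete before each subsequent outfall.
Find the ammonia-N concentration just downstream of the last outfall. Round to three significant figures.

7.79 mg/L

Below outfall 1: Q → 9.620 m³/s, C = (8.590·0.2300 + 1.030·30.00)/9.620 = 3.417 mg/L.
Below outfall 2: Q → 11.12 m³/s, C = (9.620·3.417 + 1.500·35.80)/11.12 = 7.786 mg/L.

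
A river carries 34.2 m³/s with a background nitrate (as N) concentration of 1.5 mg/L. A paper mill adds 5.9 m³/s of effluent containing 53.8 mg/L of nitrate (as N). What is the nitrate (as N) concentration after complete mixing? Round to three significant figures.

9.20 mg/L

Mass balance: C = (34.20·1.500 + 5.900·53.80) / 40.10 = 368.7/40.10 = 9.195 mg/L.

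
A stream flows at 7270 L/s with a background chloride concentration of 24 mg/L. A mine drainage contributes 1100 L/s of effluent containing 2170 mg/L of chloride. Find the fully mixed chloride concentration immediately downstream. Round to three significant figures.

306 mg/L

After mixing, C = (7270·24.00 + 1100·2170) / 8370 = 2561000/8370 = 306.0 mg/L.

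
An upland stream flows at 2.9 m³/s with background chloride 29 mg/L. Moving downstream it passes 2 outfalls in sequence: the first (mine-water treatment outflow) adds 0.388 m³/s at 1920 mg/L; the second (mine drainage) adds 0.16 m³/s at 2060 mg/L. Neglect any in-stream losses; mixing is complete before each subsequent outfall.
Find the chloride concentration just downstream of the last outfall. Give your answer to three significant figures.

336 mg/L

After outfall 1: Q = 2.900 + 0.3880 = 3.288 m³/s; C = (2.900·29.00 + 0.3880·1920)/3.288 = 252.1 mg/L.
After outfall 2: Q = 3.288 + 0.1600 = 3.448 m³/s; C = (3.288·252.1 + 0.1600·2060)/3.448 = 336.0 mg/L.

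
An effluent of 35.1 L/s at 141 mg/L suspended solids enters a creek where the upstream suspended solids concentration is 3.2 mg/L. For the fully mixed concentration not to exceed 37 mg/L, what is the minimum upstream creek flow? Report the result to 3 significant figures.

108 L/s

Set C_mix = 37: (Q·3.200 + 35.10·141.0) / (Q + 35.10) = 37
→ Q = 35.10·(141.0 − 37)/(37 − 3.200) = 108.0 L/s.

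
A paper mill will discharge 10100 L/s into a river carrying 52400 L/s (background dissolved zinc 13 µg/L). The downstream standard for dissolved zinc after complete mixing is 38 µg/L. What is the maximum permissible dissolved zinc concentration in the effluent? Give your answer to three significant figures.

At the limit, (Qr·Cr + Qe·Cₑ)/(Qr + Qe) = 38:
Cₑ = (62500·38 − 52400·13.00) / 10100 = 167.7 µg/L.

168 µg/L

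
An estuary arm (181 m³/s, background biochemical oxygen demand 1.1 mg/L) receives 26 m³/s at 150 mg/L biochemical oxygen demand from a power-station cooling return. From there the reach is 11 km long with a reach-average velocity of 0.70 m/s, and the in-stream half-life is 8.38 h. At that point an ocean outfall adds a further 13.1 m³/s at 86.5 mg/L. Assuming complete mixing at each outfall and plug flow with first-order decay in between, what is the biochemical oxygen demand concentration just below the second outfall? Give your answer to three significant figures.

18.1 mg/L

After mixing, C = (181.0·1.100 + 26.00·150.0) / 207.0 = 4099/207.0 = 19.80 mg/L; combined flow 207.0 m³/s.
Travel time t = 11·1000 / 0.70 = 15710 s = 4.365 h.
Half-life 8.38 h → k = ln 2 / 8.38 = 0.08271 h⁻¹ = 1.985 d⁻¹.
After decay, C = 19.80 × e^(−kt) = 19.80 × 0.6969 = 13.80 mg/L.
At the second outfall, C = (207.0·13.80 + 13.10·86.50) / (207.0 + 13.10) = 18.13 mg/L.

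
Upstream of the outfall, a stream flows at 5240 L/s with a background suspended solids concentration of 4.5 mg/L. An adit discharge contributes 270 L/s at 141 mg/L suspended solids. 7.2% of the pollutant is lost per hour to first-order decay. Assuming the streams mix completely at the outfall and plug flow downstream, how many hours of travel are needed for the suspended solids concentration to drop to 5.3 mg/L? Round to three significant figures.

Flow-weighted average: C = (5240·4.500 + 270.0·141.0) / 5510 = 61650/5510 = 11.19 mg/L.
7.2%/h lost → k = −ln(1 − 0.072) = 0.07472 h⁻¹.
11.19·exp(−k·t) = 5.3 → t = ln(11.19/5.3)/k = 36000 s = 10.00 h.

10.0 h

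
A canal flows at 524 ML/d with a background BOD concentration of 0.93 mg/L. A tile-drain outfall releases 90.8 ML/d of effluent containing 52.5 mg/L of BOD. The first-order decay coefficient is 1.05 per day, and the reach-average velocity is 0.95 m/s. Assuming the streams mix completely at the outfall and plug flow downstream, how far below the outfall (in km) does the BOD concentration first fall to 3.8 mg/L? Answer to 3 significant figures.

Mass balance: C = (524.0·0.9300 + 90.80·52.50) / 614.8 = 5254/614.8 = 8.546 mg/L.
Set 8.546·exp(−k·t) = 3.8 → t = ln(8.546/3.8)/k = 66690 s = 18.53 h.
Distance = v·t = 0.95·66690 = 63360 m = 63.36 km.

63.4 km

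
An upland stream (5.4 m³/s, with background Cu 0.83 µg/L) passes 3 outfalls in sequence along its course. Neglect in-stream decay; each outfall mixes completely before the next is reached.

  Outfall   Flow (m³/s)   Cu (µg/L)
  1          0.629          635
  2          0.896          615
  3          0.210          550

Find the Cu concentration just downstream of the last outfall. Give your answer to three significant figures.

150 µg/L

Outfall 1: combined Q = 6.029 m³/s; C = (5.400·0.8300 + 0.6290·635.0)/6.029 = 66.99 µg/L.
Outfall 2: combined Q = 6.925 m³/s; C = (6.029·66.99 + 0.8960·615.0)/6.925 = 137.9 µg/L.
Outfall 3: combined Q = 7.135 m³/s; C = (6.925·137.9 + 0.2100·550.0)/7.135 = 150.0 µg/L.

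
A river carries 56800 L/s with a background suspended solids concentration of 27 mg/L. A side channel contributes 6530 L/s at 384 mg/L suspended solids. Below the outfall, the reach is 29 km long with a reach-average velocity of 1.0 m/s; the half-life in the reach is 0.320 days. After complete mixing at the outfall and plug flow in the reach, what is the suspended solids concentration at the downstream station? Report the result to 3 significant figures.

30.8 mg/L

Mass balance: C = (56800·27.00 + 6530·384.0) / 63330 = 4041000/63330 = 63.81 mg/L.
Travel time t = 29·1000 / 1.0 = 29000 s = 8.056 h.
Half-life 0.320 d → k = ln 2 / 0.320 = 2.166 d⁻¹.
Decay over the reach: 63.81·exp(−kt) = 63.81·0.4833 = 30.84 mg/L.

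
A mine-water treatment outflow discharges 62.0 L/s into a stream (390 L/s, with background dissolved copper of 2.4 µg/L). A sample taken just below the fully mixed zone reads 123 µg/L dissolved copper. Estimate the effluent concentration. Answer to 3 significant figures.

Mass balance: 390.0·2.400 + 62.00·Cₑ = 452.0·123.0
→ Cₑ = (452.0·123.0 − 390.0·2.400) / 62.00 = 881.6 µg/L.

882 µg/L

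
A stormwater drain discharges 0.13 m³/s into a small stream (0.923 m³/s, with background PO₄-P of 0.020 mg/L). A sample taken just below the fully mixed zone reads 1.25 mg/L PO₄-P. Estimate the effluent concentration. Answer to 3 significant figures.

9.98 mg/L

Mass balance: 0.9230·0.02000 + 0.1300·Cₑ = 1.053·1.250
→ Cₑ = (1.053·1.250 − 0.9230·0.02000) / 0.1300 = 9.983 mg/L.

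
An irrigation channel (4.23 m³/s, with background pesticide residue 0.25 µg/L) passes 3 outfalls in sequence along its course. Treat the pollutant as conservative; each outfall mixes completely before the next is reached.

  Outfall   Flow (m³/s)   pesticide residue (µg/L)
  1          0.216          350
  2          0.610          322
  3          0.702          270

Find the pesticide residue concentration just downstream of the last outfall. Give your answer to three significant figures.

Outfall 1: combined Q = 4.446 m³/s; C = (4.230·0.2500 + 0.2160·350.0)/4.446 = 17.24 µg/L.
Outfall 2: combined Q = 5.056 m³/s; C = (4.446·17.24 + 0.6100·322.0)/5.056 = 54.01 µg/L.
Outfall 3: combined Q = 5.758 m³/s; C = (5.056·54.01 + 0.7020·270.0)/5.758 = 80.34 µg/L.

80.3 µg/L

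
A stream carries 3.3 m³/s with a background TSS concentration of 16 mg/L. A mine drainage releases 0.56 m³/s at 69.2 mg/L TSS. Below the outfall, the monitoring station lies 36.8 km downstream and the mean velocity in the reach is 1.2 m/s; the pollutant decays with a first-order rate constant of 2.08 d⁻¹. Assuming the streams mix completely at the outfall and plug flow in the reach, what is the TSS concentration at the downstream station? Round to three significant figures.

Mixed concentration C = ΣQC/ΣQ = (3.300·16.00 + 0.5600·69.20) / 3.860 = 91.55/3.860 = 23.72 mg/L.
Travel time t = 36.8·1000 / 1.2 = 30670 s = 8.519 h.
Applying C = C₀e^(−kt): 23.72 × 0.4779 = 11.34 mg/L.

11.3 mg/L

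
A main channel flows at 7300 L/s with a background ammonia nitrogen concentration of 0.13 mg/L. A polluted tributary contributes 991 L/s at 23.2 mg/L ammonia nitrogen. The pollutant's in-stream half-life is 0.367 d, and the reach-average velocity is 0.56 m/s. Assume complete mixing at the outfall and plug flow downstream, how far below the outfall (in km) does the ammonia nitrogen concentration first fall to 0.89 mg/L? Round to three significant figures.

Flow-weighted average: C = (7300·0.1300 + 991.0·23.20) / 8291 = 23940/8291 = 2.887 mg/L.
Half-life 0.367 d → k = ln 2 / 0.367 = 1.889 d⁻¹.
Set 2.887·exp(−k·t) = 0.89 → t = ln(2.887/0.89)/k = 53840 s = 14.96 h.
Distance = v·t = 0.56·53840 = 30150 m = 30.15 km.

30.2 km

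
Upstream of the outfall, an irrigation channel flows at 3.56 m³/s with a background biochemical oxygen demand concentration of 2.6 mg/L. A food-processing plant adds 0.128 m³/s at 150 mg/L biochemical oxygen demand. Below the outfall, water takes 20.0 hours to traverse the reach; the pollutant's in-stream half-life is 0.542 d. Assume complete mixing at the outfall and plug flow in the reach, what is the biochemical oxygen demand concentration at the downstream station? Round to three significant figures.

After mixing, C = (3.560·2.600 + 0.1280·150.0) / 3.688 = 28.46/3.688 = 7.716 mg/L.
Half-life 0.542 d → k = ln 2 / 0.542 = 1.279 d⁻¹.
First-order decay: C = 7.716·exp(−k·t) = 7.716·0.3445 = 2.658 mg/L.

2.66 mg/L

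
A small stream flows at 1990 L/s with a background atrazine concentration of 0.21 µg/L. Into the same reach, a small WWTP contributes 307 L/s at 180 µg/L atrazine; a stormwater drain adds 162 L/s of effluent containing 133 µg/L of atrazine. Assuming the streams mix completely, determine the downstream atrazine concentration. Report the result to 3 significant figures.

After mixing, C = (1990·0.2100 + 307.0·180.0 + 162.0·133.0) / 2459 = 77220/2459 = 31.40 µg/L.

31.4 µg/L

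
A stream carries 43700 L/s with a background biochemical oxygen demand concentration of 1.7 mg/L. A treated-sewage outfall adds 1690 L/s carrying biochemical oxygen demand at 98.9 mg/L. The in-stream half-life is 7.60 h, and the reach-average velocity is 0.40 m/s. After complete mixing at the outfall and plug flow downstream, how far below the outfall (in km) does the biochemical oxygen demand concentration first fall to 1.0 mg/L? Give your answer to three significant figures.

26.4 km

Mixed concentration C = ΣQC/ΣQ = (43700·1.700 + 1690·98.90) / 45390 = 241400/45390 = 5.319 mg/L.
Half-life 7.60 h → k = ln 2 / 7.60 = 0.09120 h⁻¹ = 2.189 d⁻¹.
Set 5.319·exp(−k·t) = 1.0 → t = ln(5.319/1.0)/k = 65970 s = 18.32 h.
Distance = v·t = 0.40·65970 = 26390 m = 26.39 km.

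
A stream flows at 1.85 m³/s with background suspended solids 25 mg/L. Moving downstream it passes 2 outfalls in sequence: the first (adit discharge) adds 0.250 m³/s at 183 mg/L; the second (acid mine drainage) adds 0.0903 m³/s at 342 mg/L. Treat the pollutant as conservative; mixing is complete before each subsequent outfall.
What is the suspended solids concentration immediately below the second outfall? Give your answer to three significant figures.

56.1 mg/L

Outfall 1: combined Q = 2.100 m³/s; C = (1.850·25.00 + 0.2500·183.0)/2.100 = 43.81 mg/L.
Outfall 2: combined Q = 2.190 m³/s; C = (2.100·43.81 + 0.09030·342.0)/2.190 = 56.10 mg/L.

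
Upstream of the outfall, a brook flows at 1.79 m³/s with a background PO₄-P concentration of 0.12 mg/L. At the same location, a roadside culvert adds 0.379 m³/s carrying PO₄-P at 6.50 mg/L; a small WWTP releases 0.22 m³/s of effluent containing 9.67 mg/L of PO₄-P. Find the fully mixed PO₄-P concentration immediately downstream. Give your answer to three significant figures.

2.01 mg/L

Mass balance: C = (1.790·0.1200 + 0.3790·6.500 + 0.2200·9.670) / 2.389 = 4.806/2.389 = 2.012 mg/L.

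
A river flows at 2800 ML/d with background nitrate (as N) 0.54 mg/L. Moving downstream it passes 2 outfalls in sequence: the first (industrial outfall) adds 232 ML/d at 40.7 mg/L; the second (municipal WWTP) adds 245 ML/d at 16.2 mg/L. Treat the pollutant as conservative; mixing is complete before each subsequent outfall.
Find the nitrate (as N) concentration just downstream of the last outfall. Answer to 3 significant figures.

4.55 mg/L

After outfall 1: Q = 2800 + 232.0 = 3032 ML/d; C = (2800·0.5400 + 232.0·40.70)/3032 = 3.613 mg/L.
After outfall 2: Q = 3032 + 245.0 = 3277 ML/d; C = (3032·3.613 + 245.0·16.20)/3277 = 4.554 mg/L.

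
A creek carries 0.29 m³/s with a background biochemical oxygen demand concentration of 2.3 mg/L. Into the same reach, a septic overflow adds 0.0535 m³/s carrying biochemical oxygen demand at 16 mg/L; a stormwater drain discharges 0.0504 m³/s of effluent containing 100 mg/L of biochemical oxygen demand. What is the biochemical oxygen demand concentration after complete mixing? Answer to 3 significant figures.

16.7 mg/L

Conservation of mass: C = (0.2900·2.300 + 0.05350·16.00 + 0.05040·100.0) / 0.3939 = 6.563/0.3939 = 16.66 mg/L.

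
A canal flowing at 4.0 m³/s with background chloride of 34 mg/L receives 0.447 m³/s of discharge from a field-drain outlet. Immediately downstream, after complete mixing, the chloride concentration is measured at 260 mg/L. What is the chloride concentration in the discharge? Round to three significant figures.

2280 mg/L

Mass balance: 4.000·34.00 + 0.4470·Cₑ = 4.447·260.0
→ Cₑ = (4.447·260.0 − 4.000·34.00) / 0.4470 = 2282 mg/L.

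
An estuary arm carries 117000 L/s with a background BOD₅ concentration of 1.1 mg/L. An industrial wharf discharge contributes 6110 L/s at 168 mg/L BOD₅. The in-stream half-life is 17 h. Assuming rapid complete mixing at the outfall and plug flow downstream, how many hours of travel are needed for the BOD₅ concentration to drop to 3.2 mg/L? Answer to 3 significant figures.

Flow-weighted average: C = (117000·1.100 + 6110·168.0) / 123100 = 1155000/123100 = 9.383 mg/L.
Half-life 17 h → k = ln 2 / 17 = 0.04077 h⁻¹ = 0.9786 d⁻¹.
9.383·exp(−k·t) = 3.2 → t = ln(9.383/3.2)/k = 94980 s = 26.38 h.

26.4 h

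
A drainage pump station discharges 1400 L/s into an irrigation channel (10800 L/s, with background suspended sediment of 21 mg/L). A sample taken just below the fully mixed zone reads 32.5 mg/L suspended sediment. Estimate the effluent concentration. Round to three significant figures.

Mass balance: 10800·21.00 + 1400·Cₑ = 12200·32.50
→ Cₑ = (12200·32.50 − 10800·21.00) / 1400 = 121.2 mg/L.

121 mg/L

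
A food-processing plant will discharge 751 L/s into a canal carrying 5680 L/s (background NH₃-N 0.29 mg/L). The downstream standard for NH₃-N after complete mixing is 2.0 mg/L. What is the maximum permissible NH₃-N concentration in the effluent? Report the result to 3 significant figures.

At the limit, (Qr·Cr + Qe·Cₑ)/(Qr + Qe) = 2.0:
Cₑ = (6431·2.0 − 5680·0.2900) / 751.0 = 14.93 mg/L.

14.9 mg/L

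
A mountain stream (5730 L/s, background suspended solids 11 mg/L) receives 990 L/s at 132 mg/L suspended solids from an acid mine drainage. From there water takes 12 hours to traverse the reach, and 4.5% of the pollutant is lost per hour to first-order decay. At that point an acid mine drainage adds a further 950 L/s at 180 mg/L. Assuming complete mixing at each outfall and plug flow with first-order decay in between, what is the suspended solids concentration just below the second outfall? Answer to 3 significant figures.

Conservation of mass: C = (5730·11.00 + 990.0·132.0) / 6720 = 193700/6720 = 28.83 mg/L; combined flow 6720 L/s.
4.5%/h lost → k = −ln(1 − 0.045) = 0.04604 h⁻¹.
After decay, C = 28.83 × e^(−kt) = 28.83 × 0.5755 = 16.59 mg/L.
At the second outfall, C = (6720·16.59 + 950.0·180.0) / (6720 + 950.0) = 36.83 mg/L.

36.8 mg/L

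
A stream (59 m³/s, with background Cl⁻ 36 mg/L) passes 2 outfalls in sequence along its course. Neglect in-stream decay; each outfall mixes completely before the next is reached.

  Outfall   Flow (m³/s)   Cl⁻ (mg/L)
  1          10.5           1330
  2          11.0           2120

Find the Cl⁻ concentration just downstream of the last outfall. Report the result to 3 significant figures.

After outfall 1: Q = 59.00 + 10.50 = 69.50 m³/s; C = (59.00·36.00 + 10.50·1330)/69.50 = 231.5 mg/L.
After outfall 2: Q = 69.50 + 11.00 = 80.50 m³/s; C = (69.50·231.5 + 11.00·2120)/80.50 = 489.6 mg/L.

490 mg/L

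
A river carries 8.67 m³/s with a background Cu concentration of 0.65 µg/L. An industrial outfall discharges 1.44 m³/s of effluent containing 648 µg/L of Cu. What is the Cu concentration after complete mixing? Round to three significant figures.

Flow-weighted average: C = (8.670·0.6500 + 1.440·648.0) / 10.11 = 938.8/10.11 = 92.85 µg/L.

92.9 µg/L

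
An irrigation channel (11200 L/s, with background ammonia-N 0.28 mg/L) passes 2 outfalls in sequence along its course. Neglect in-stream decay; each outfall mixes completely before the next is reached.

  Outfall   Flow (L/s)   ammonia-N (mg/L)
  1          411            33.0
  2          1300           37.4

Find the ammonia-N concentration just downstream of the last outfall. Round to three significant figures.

After outfall 1: Q = 11200 + 411.0 = 11610 L/s; C = (11200·0.2800 + 411.0·33.00)/11610 = 1.438 mg/L.
After outfall 2: Q = 11610 + 1300 = 12910 L/s; C = (11610·1.438 + 1300·37.40)/12910 = 5.059 mg/L.

5.06 mg/L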